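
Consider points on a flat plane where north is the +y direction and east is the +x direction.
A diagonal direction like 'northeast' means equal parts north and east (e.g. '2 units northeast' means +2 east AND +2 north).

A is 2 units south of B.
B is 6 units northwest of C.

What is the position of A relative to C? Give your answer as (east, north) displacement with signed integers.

Answer: A is at (east=-6, north=4) relative to C.

Derivation:
Place C at the origin (east=0, north=0).
  B is 6 units northwest of C: delta (east=-6, north=+6); B at (east=-6, north=6).
  A is 2 units south of B: delta (east=+0, north=-2); A at (east=-6, north=4).
Therefore A relative to C: (east=-6, north=4).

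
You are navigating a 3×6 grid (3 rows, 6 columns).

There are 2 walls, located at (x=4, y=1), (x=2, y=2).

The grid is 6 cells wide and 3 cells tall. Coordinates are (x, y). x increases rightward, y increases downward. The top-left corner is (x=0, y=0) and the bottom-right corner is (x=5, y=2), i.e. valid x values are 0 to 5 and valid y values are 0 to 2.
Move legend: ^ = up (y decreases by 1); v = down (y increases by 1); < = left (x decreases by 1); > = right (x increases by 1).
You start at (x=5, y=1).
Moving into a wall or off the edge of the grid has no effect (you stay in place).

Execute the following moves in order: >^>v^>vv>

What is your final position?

Start: (x=5, y=1)
  > (right): blocked, stay at (x=5, y=1)
  ^ (up): (x=5, y=1) -> (x=5, y=0)
  > (right): blocked, stay at (x=5, y=0)
  v (down): (x=5, y=0) -> (x=5, y=1)
  ^ (up): (x=5, y=1) -> (x=5, y=0)
  > (right): blocked, stay at (x=5, y=0)
  v (down): (x=5, y=0) -> (x=5, y=1)
  v (down): (x=5, y=1) -> (x=5, y=2)
  > (right): blocked, stay at (x=5, y=2)
Final: (x=5, y=2)

Answer: Final position: (x=5, y=2)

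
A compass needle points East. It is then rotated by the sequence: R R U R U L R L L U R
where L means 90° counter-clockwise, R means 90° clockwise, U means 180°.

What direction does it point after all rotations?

Answer: Final heading: East

Derivation:
Start: East
  R (right (90° clockwise)) -> South
  R (right (90° clockwise)) -> West
  U (U-turn (180°)) -> East
  R (right (90° clockwise)) -> South
  U (U-turn (180°)) -> North
  L (left (90° counter-clockwise)) -> West
  R (right (90° clockwise)) -> North
  L (left (90° counter-clockwise)) -> West
  L (left (90° counter-clockwise)) -> South
  U (U-turn (180°)) -> North
  R (right (90° clockwise)) -> East
Final: East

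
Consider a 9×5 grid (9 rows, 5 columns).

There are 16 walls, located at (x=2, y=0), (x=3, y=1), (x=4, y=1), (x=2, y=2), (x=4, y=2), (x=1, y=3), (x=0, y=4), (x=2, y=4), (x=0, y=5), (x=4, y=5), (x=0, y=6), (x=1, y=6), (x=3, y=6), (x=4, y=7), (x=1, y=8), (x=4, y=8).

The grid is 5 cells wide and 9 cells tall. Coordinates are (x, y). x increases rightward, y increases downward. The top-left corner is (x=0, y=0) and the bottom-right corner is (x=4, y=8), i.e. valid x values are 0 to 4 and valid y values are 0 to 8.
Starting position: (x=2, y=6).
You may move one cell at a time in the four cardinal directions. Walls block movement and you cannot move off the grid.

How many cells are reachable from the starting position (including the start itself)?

BFS flood-fill from (x=2, y=6):
  Distance 0: (x=2, y=6)
  Distance 1: (x=2, y=5), (x=2, y=7)
  Distance 2: (x=1, y=5), (x=3, y=5), (x=1, y=7), (x=3, y=7), (x=2, y=8)
  Distance 3: (x=1, y=4), (x=3, y=4), (x=0, y=7), (x=3, y=8)
  Distance 4: (x=3, y=3), (x=4, y=4), (x=0, y=8)
  Distance 5: (x=3, y=2), (x=2, y=3), (x=4, y=3)
Total reachable: 18 (grid has 29 open cells total)

Answer: Reachable cells: 18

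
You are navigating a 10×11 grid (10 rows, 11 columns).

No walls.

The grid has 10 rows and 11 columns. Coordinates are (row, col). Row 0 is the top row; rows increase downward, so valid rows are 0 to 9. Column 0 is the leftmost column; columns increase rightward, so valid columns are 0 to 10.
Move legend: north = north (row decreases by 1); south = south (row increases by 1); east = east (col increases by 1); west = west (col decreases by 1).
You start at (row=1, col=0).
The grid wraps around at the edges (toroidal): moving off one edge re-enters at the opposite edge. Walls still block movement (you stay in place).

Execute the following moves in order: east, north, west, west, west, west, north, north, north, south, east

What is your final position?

Answer: Final position: (row=8, col=9)

Derivation:
Start: (row=1, col=0)
  east (east): (row=1, col=0) -> (row=1, col=1)
  north (north): (row=1, col=1) -> (row=0, col=1)
  west (west): (row=0, col=1) -> (row=0, col=0)
  west (west): (row=0, col=0) -> (row=0, col=10)
  west (west): (row=0, col=10) -> (row=0, col=9)
  west (west): (row=0, col=9) -> (row=0, col=8)
  north (north): (row=0, col=8) -> (row=9, col=8)
  north (north): (row=9, col=8) -> (row=8, col=8)
  north (north): (row=8, col=8) -> (row=7, col=8)
  south (south): (row=7, col=8) -> (row=8, col=8)
  east (east): (row=8, col=8) -> (row=8, col=9)
Final: (row=8, col=9)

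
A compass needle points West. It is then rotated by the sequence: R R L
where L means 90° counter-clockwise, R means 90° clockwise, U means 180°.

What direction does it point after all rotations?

Answer: Final heading: North

Derivation:
Start: West
  R (right (90° clockwise)) -> North
  R (right (90° clockwise)) -> East
  L (left (90° counter-clockwise)) -> North
Final: North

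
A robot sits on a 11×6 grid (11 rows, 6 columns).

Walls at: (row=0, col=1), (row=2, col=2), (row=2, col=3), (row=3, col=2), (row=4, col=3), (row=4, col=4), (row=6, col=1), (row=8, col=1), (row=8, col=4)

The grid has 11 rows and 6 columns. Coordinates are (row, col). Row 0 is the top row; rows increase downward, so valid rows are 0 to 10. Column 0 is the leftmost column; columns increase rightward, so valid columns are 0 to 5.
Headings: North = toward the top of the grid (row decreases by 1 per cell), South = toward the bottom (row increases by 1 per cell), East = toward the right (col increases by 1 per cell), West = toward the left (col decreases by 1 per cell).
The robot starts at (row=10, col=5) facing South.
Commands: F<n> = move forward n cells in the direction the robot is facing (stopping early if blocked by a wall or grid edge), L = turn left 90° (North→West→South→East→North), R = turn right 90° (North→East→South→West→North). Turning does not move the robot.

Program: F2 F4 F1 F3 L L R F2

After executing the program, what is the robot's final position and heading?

Answer: Final position: (row=10, col=5), facing East

Derivation:
Start: (row=10, col=5), facing South
  F2: move forward 0/2 (blocked), now at (row=10, col=5)
  F4: move forward 0/4 (blocked), now at (row=10, col=5)
  F1: move forward 0/1 (blocked), now at (row=10, col=5)
  F3: move forward 0/3 (blocked), now at (row=10, col=5)
  L: turn left, now facing East
  L: turn left, now facing North
  R: turn right, now facing East
  F2: move forward 0/2 (blocked), now at (row=10, col=5)
Final: (row=10, col=5), facing East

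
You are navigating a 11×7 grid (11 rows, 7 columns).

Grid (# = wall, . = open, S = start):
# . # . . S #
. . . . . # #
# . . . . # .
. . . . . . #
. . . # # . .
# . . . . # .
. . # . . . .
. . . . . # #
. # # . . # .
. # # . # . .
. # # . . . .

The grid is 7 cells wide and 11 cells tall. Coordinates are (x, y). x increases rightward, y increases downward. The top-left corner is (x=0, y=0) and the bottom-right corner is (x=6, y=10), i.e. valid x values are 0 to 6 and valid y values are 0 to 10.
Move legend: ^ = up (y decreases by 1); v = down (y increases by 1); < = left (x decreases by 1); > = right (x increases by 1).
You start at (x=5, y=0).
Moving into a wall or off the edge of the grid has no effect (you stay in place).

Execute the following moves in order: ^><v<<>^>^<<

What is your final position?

Start: (x=5, y=0)
  ^ (up): blocked, stay at (x=5, y=0)
  > (right): blocked, stay at (x=5, y=0)
  < (left): (x=5, y=0) -> (x=4, y=0)
  v (down): (x=4, y=0) -> (x=4, y=1)
  < (left): (x=4, y=1) -> (x=3, y=1)
  < (left): (x=3, y=1) -> (x=2, y=1)
  > (right): (x=2, y=1) -> (x=3, y=1)
  ^ (up): (x=3, y=1) -> (x=3, y=0)
  > (right): (x=3, y=0) -> (x=4, y=0)
  ^ (up): blocked, stay at (x=4, y=0)
  < (left): (x=4, y=0) -> (x=3, y=0)
  < (left): blocked, stay at (x=3, y=0)
Final: (x=3, y=0)

Answer: Final position: (x=3, y=0)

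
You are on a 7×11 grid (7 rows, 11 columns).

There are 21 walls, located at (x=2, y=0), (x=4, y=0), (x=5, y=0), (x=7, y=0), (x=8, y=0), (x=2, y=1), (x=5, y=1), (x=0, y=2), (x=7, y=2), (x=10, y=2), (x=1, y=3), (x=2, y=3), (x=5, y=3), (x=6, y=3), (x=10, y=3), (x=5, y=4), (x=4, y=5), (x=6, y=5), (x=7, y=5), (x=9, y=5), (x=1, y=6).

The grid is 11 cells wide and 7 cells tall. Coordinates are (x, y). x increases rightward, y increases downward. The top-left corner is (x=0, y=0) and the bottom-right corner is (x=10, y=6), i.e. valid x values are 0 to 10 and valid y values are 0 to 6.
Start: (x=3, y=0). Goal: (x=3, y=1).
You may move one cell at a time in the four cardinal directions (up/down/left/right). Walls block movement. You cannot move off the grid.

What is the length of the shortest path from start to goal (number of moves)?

BFS from (x=3, y=0) until reaching (x=3, y=1):
  Distance 0: (x=3, y=0)
  Distance 1: (x=3, y=1)  <- goal reached here
One shortest path (1 moves): (x=3, y=0) -> (x=3, y=1)

Answer: Shortest path length: 1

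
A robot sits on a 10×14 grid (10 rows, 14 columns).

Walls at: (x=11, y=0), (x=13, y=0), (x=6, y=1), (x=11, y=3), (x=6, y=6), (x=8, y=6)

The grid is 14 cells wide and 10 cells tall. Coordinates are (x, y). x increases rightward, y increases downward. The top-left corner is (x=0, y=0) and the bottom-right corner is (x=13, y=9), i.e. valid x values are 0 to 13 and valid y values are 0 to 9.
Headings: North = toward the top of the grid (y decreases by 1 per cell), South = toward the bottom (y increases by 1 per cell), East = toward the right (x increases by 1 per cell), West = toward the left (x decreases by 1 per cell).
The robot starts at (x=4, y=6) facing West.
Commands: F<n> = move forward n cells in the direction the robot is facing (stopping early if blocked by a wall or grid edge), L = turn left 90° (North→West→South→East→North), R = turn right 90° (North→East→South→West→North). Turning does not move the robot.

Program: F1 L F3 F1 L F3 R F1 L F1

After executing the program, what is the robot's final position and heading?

Start: (x=4, y=6), facing West
  F1: move forward 1, now at (x=3, y=6)
  L: turn left, now facing South
  F3: move forward 3, now at (x=3, y=9)
  F1: move forward 0/1 (blocked), now at (x=3, y=9)
  L: turn left, now facing East
  F3: move forward 3, now at (x=6, y=9)
  R: turn right, now facing South
  F1: move forward 0/1 (blocked), now at (x=6, y=9)
  L: turn left, now facing East
  F1: move forward 1, now at (x=7, y=9)
Final: (x=7, y=9), facing East

Answer: Final position: (x=7, y=9), facing East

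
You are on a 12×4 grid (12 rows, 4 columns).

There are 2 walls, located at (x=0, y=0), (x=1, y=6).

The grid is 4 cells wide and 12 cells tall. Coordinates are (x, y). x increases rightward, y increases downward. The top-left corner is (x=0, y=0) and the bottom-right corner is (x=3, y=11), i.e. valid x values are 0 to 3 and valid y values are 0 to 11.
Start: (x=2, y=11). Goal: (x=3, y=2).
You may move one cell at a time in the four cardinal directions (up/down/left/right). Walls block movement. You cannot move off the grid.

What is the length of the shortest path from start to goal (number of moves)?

BFS from (x=2, y=11) until reaching (x=3, y=2):
  Distance 0: (x=2, y=11)
  Distance 1: (x=2, y=10), (x=1, y=11), (x=3, y=11)
  Distance 2: (x=2, y=9), (x=1, y=10), (x=3, y=10), (x=0, y=11)
  Distance 3: (x=2, y=8), (x=1, y=9), (x=3, y=9), (x=0, y=10)
  Distance 4: (x=2, y=7), (x=1, y=8), (x=3, y=8), (x=0, y=9)
  Distance 5: (x=2, y=6), (x=1, y=7), (x=3, y=7), (x=0, y=8)
  Distance 6: (x=2, y=5), (x=3, y=6), (x=0, y=7)
  Distance 7: (x=2, y=4), (x=1, y=5), (x=3, y=5), (x=0, y=6)
  Distance 8: (x=2, y=3), (x=1, y=4), (x=3, y=4), (x=0, y=5)
  Distance 9: (x=2, y=2), (x=1, y=3), (x=3, y=3), (x=0, y=4)
  Distance 10: (x=2, y=1), (x=1, y=2), (x=3, y=2), (x=0, y=3)  <- goal reached here
One shortest path (10 moves): (x=2, y=11) -> (x=3, y=11) -> (x=3, y=10) -> (x=3, y=9) -> (x=3, y=8) -> (x=3, y=7) -> (x=3, y=6) -> (x=3, y=5) -> (x=3, y=4) -> (x=3, y=3) -> (x=3, y=2)

Answer: Shortest path length: 10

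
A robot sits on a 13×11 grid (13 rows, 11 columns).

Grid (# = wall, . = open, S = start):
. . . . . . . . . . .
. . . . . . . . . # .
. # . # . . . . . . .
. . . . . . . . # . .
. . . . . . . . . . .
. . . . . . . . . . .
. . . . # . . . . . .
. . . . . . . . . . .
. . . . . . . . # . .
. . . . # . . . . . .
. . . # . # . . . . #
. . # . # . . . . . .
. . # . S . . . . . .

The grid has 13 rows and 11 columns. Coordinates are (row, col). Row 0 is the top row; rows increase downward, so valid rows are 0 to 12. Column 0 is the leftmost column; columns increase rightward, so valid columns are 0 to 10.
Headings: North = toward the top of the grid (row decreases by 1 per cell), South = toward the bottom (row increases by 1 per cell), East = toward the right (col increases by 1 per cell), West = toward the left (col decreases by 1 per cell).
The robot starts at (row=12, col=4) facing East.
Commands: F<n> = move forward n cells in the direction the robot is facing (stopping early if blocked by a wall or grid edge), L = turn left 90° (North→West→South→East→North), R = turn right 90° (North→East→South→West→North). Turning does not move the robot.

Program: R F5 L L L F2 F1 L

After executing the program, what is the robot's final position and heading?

Answer: Final position: (row=12, col=3), facing South

Derivation:
Start: (row=12, col=4), facing East
  R: turn right, now facing South
  F5: move forward 0/5 (blocked), now at (row=12, col=4)
  L: turn left, now facing East
  L: turn left, now facing North
  L: turn left, now facing West
  F2: move forward 1/2 (blocked), now at (row=12, col=3)
  F1: move forward 0/1 (blocked), now at (row=12, col=3)
  L: turn left, now facing South
Final: (row=12, col=3), facing South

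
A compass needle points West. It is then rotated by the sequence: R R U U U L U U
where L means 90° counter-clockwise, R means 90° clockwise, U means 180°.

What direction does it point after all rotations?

Start: West
  R (right (90° clockwise)) -> North
  R (right (90° clockwise)) -> East
  U (U-turn (180°)) -> West
  U (U-turn (180°)) -> East
  U (U-turn (180°)) -> West
  L (left (90° counter-clockwise)) -> South
  U (U-turn (180°)) -> North
  U (U-turn (180°)) -> South
Final: South

Answer: Final heading: South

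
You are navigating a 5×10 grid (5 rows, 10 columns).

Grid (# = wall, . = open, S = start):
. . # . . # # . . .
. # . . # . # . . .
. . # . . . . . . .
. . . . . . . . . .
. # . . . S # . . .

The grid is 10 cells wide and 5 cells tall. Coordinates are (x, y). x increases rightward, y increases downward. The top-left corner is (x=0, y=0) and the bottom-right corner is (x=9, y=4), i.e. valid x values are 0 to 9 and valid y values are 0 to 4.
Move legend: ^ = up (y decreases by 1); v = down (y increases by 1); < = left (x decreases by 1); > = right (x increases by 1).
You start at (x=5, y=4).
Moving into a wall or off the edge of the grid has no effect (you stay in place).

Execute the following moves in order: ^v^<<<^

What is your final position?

Start: (x=5, y=4)
  ^ (up): (x=5, y=4) -> (x=5, y=3)
  v (down): (x=5, y=3) -> (x=5, y=4)
  ^ (up): (x=5, y=4) -> (x=5, y=3)
  < (left): (x=5, y=3) -> (x=4, y=3)
  < (left): (x=4, y=3) -> (x=3, y=3)
  < (left): (x=3, y=3) -> (x=2, y=3)
  ^ (up): blocked, stay at (x=2, y=3)
Final: (x=2, y=3)

Answer: Final position: (x=2, y=3)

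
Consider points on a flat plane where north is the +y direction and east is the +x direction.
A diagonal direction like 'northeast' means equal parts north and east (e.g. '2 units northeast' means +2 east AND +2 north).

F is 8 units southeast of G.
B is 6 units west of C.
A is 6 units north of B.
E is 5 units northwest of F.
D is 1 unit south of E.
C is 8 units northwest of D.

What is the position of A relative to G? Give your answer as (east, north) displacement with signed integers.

Answer: A is at (east=-11, north=10) relative to G.

Derivation:
Place G at the origin (east=0, north=0).
  F is 8 units southeast of G: delta (east=+8, north=-8); F at (east=8, north=-8).
  E is 5 units northwest of F: delta (east=-5, north=+5); E at (east=3, north=-3).
  D is 1 unit south of E: delta (east=+0, north=-1); D at (east=3, north=-4).
  C is 8 units northwest of D: delta (east=-8, north=+8); C at (east=-5, north=4).
  B is 6 units west of C: delta (east=-6, north=+0); B at (east=-11, north=4).
  A is 6 units north of B: delta (east=+0, north=+6); A at (east=-11, north=10).
Therefore A relative to G: (east=-11, north=10).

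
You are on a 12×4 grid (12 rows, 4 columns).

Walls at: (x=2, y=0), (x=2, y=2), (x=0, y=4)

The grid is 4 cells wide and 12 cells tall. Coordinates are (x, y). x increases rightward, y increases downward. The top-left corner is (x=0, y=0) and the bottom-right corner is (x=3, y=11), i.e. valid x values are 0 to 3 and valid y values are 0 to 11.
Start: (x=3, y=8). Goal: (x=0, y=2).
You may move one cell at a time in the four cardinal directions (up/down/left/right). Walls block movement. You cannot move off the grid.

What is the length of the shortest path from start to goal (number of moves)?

BFS from (x=3, y=8) until reaching (x=0, y=2):
  Distance 0: (x=3, y=8)
  Distance 1: (x=3, y=7), (x=2, y=8), (x=3, y=9)
  Distance 2: (x=3, y=6), (x=2, y=7), (x=1, y=8), (x=2, y=9), (x=3, y=10)
  Distance 3: (x=3, y=5), (x=2, y=6), (x=1, y=7), (x=0, y=8), (x=1, y=9), (x=2, y=10), (x=3, y=11)
  Distance 4: (x=3, y=4), (x=2, y=5), (x=1, y=6), (x=0, y=7), (x=0, y=9), (x=1, y=10), (x=2, y=11)
  Distance 5: (x=3, y=3), (x=2, y=4), (x=1, y=5), (x=0, y=6), (x=0, y=10), (x=1, y=11)
  Distance 6: (x=3, y=2), (x=2, y=3), (x=1, y=4), (x=0, y=5), (x=0, y=11)
  Distance 7: (x=3, y=1), (x=1, y=3)
  Distance 8: (x=3, y=0), (x=2, y=1), (x=1, y=2), (x=0, y=3)
  Distance 9: (x=1, y=1), (x=0, y=2)  <- goal reached here
One shortest path (9 moves): (x=3, y=8) -> (x=2, y=8) -> (x=1, y=8) -> (x=1, y=7) -> (x=1, y=6) -> (x=1, y=5) -> (x=1, y=4) -> (x=1, y=3) -> (x=0, y=3) -> (x=0, y=2)

Answer: Shortest path length: 9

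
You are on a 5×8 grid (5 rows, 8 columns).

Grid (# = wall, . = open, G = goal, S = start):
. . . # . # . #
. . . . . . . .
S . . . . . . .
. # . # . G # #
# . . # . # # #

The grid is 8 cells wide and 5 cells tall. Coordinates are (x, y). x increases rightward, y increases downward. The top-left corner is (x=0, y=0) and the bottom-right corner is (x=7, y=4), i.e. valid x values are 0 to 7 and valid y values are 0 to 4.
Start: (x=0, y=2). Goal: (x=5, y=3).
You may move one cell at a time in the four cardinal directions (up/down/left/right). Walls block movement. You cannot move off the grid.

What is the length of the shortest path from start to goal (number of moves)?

Answer: Shortest path length: 6

Derivation:
BFS from (x=0, y=2) until reaching (x=5, y=3):
  Distance 0: (x=0, y=2)
  Distance 1: (x=0, y=1), (x=1, y=2), (x=0, y=3)
  Distance 2: (x=0, y=0), (x=1, y=1), (x=2, y=2)
  Distance 3: (x=1, y=0), (x=2, y=1), (x=3, y=2), (x=2, y=3)
  Distance 4: (x=2, y=0), (x=3, y=1), (x=4, y=2), (x=2, y=4)
  Distance 5: (x=4, y=1), (x=5, y=2), (x=4, y=3), (x=1, y=4)
  Distance 6: (x=4, y=0), (x=5, y=1), (x=6, y=2), (x=5, y=3), (x=4, y=4)  <- goal reached here
One shortest path (6 moves): (x=0, y=2) -> (x=1, y=2) -> (x=2, y=2) -> (x=3, y=2) -> (x=4, y=2) -> (x=5, y=2) -> (x=5, y=3)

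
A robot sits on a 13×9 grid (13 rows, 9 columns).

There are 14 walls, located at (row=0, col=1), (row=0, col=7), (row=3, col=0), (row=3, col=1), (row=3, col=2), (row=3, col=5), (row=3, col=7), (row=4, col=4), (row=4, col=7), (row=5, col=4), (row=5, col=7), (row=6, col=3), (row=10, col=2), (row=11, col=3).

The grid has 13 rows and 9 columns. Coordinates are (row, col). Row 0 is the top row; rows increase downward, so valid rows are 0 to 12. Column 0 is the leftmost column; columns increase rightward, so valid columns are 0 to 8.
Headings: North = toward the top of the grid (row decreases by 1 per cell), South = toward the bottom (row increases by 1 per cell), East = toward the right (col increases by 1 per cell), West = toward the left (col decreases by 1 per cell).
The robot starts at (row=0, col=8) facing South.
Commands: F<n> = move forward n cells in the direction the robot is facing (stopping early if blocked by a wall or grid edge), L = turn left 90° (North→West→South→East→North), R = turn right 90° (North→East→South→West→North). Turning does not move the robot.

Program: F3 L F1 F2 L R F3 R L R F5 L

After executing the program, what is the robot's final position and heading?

Answer: Final position: (row=8, col=8), facing East

Derivation:
Start: (row=0, col=8), facing South
  F3: move forward 3, now at (row=3, col=8)
  L: turn left, now facing East
  F1: move forward 0/1 (blocked), now at (row=3, col=8)
  F2: move forward 0/2 (blocked), now at (row=3, col=8)
  L: turn left, now facing North
  R: turn right, now facing East
  F3: move forward 0/3 (blocked), now at (row=3, col=8)
  R: turn right, now facing South
  L: turn left, now facing East
  R: turn right, now facing South
  F5: move forward 5, now at (row=8, col=8)
  L: turn left, now facing East
Final: (row=8, col=8), facing East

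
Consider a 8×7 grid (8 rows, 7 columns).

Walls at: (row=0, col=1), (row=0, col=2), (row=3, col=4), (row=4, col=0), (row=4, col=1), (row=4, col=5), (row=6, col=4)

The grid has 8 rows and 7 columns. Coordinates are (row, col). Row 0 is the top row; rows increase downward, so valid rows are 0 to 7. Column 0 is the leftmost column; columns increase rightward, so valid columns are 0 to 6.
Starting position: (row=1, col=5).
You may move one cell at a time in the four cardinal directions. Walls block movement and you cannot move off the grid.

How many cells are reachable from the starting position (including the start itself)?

BFS flood-fill from (row=1, col=5):
  Distance 0: (row=1, col=5)
  Distance 1: (row=0, col=5), (row=1, col=4), (row=1, col=6), (row=2, col=5)
  Distance 2: (row=0, col=4), (row=0, col=6), (row=1, col=3), (row=2, col=4), (row=2, col=6), (row=3, col=5)
  Distance 3: (row=0, col=3), (row=1, col=2), (row=2, col=3), (row=3, col=6)
  Distance 4: (row=1, col=1), (row=2, col=2), (row=3, col=3), (row=4, col=6)
  Distance 5: (row=1, col=0), (row=2, col=1), (row=3, col=2), (row=4, col=3), (row=5, col=6)
  Distance 6: (row=0, col=0), (row=2, col=0), (row=3, col=1), (row=4, col=2), (row=4, col=4), (row=5, col=3), (row=5, col=5), (row=6, col=6)
  Distance 7: (row=3, col=0), (row=5, col=2), (row=5, col=4), (row=6, col=3), (row=6, col=5), (row=7, col=6)
  Distance 8: (row=5, col=1), (row=6, col=2), (row=7, col=3), (row=7, col=5)
  Distance 9: (row=5, col=0), (row=6, col=1), (row=7, col=2), (row=7, col=4)
  Distance 10: (row=6, col=0), (row=7, col=1)
  Distance 11: (row=7, col=0)
Total reachable: 49 (grid has 49 open cells total)

Answer: Reachable cells: 49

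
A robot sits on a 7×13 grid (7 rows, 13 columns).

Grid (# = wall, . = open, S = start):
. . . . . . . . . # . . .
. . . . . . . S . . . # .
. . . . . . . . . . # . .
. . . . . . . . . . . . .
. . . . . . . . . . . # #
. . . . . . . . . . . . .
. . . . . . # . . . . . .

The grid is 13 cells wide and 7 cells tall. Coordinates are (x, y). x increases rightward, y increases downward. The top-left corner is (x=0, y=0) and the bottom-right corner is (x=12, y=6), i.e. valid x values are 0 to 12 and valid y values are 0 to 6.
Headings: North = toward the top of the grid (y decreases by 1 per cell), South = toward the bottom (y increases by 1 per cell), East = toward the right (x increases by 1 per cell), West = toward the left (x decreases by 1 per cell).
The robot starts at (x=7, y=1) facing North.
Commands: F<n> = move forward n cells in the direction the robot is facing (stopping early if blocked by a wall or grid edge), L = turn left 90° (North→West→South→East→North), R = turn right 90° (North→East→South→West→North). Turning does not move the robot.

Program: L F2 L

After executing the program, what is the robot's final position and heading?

Answer: Final position: (x=5, y=1), facing South

Derivation:
Start: (x=7, y=1), facing North
  L: turn left, now facing West
  F2: move forward 2, now at (x=5, y=1)
  L: turn left, now facing South
Final: (x=5, y=1), facing South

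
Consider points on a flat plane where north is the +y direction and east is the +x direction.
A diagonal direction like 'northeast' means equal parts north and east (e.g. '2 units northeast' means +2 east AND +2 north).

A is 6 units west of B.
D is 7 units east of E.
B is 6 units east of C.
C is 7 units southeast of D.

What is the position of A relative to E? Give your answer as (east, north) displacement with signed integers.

Answer: A is at (east=14, north=-7) relative to E.

Derivation:
Place E at the origin (east=0, north=0).
  D is 7 units east of E: delta (east=+7, north=+0); D at (east=7, north=0).
  C is 7 units southeast of D: delta (east=+7, north=-7); C at (east=14, north=-7).
  B is 6 units east of C: delta (east=+6, north=+0); B at (east=20, north=-7).
  A is 6 units west of B: delta (east=-6, north=+0); A at (east=14, north=-7).
Therefore A relative to E: (east=14, north=-7).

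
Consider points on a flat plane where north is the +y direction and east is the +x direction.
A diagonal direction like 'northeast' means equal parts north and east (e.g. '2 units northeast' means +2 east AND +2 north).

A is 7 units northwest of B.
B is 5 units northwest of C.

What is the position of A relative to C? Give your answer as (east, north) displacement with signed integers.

Place C at the origin (east=0, north=0).
  B is 5 units northwest of C: delta (east=-5, north=+5); B at (east=-5, north=5).
  A is 7 units northwest of B: delta (east=-7, north=+7); A at (east=-12, north=12).
Therefore A relative to C: (east=-12, north=12).

Answer: A is at (east=-12, north=12) relative to C.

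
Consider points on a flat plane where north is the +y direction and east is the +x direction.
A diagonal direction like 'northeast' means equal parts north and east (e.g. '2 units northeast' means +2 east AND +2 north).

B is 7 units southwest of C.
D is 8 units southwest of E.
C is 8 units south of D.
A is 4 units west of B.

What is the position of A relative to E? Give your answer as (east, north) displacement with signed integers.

Answer: A is at (east=-19, north=-23) relative to E.

Derivation:
Place E at the origin (east=0, north=0).
  D is 8 units southwest of E: delta (east=-8, north=-8); D at (east=-8, north=-8).
  C is 8 units south of D: delta (east=+0, north=-8); C at (east=-8, north=-16).
  B is 7 units southwest of C: delta (east=-7, north=-7); B at (east=-15, north=-23).
  A is 4 units west of B: delta (east=-4, north=+0); A at (east=-19, north=-23).
Therefore A relative to E: (east=-19, north=-23).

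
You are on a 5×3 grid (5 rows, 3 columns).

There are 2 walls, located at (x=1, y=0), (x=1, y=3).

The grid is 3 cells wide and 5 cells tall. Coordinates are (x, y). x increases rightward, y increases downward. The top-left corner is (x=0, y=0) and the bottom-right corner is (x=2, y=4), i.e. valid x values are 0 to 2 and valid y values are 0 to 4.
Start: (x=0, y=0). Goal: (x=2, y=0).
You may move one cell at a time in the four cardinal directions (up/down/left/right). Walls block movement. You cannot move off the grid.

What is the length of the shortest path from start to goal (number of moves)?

Answer: Shortest path length: 4

Derivation:
BFS from (x=0, y=0) until reaching (x=2, y=0):
  Distance 0: (x=0, y=0)
  Distance 1: (x=0, y=1)
  Distance 2: (x=1, y=1), (x=0, y=2)
  Distance 3: (x=2, y=1), (x=1, y=2), (x=0, y=3)
  Distance 4: (x=2, y=0), (x=2, y=2), (x=0, y=4)  <- goal reached here
One shortest path (4 moves): (x=0, y=0) -> (x=0, y=1) -> (x=1, y=1) -> (x=2, y=1) -> (x=2, y=0)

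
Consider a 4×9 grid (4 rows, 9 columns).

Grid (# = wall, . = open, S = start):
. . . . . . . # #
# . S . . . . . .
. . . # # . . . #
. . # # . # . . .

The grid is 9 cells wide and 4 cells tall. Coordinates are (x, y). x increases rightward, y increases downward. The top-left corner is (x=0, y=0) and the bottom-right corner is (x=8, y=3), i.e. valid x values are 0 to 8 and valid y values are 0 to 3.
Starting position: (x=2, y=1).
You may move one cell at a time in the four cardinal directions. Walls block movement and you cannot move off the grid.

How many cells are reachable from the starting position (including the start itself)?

Answer: Reachable cells: 26

Derivation:
BFS flood-fill from (x=2, y=1):
  Distance 0: (x=2, y=1)
  Distance 1: (x=2, y=0), (x=1, y=1), (x=3, y=1), (x=2, y=2)
  Distance 2: (x=1, y=0), (x=3, y=0), (x=4, y=1), (x=1, y=2)
  Distance 3: (x=0, y=0), (x=4, y=0), (x=5, y=1), (x=0, y=2), (x=1, y=3)
  Distance 4: (x=5, y=0), (x=6, y=1), (x=5, y=2), (x=0, y=3)
  Distance 5: (x=6, y=0), (x=7, y=1), (x=6, y=2)
  Distance 6: (x=8, y=1), (x=7, y=2), (x=6, y=3)
  Distance 7: (x=7, y=3)
  Distance 8: (x=8, y=3)
Total reachable: 26 (grid has 27 open cells total)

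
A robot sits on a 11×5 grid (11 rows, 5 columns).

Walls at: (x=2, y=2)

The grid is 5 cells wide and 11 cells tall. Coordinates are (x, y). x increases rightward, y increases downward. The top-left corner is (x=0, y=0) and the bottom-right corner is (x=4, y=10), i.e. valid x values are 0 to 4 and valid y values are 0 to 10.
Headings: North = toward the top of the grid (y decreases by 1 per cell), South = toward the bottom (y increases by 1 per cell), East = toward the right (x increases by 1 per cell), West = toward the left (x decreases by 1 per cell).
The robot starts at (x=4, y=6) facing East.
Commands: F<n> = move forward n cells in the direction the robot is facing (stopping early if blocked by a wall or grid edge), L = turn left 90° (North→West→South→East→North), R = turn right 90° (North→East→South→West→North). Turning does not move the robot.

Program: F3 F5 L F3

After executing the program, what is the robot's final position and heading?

Start: (x=4, y=6), facing East
  F3: move forward 0/3 (blocked), now at (x=4, y=6)
  F5: move forward 0/5 (blocked), now at (x=4, y=6)
  L: turn left, now facing North
  F3: move forward 3, now at (x=4, y=3)
Final: (x=4, y=3), facing North

Answer: Final position: (x=4, y=3), facing North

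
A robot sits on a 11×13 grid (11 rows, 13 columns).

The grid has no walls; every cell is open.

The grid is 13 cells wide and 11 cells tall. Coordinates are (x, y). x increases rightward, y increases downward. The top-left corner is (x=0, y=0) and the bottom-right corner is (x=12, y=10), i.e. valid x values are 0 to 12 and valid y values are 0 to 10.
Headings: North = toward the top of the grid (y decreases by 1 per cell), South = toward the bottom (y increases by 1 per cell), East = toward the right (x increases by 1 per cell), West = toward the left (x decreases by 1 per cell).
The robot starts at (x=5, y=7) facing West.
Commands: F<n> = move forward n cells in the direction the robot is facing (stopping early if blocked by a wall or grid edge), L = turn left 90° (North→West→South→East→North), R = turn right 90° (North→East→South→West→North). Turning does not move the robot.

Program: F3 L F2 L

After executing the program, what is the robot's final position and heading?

Start: (x=5, y=7), facing West
  F3: move forward 3, now at (x=2, y=7)
  L: turn left, now facing South
  F2: move forward 2, now at (x=2, y=9)
  L: turn left, now facing East
Final: (x=2, y=9), facing East

Answer: Final position: (x=2, y=9), facing East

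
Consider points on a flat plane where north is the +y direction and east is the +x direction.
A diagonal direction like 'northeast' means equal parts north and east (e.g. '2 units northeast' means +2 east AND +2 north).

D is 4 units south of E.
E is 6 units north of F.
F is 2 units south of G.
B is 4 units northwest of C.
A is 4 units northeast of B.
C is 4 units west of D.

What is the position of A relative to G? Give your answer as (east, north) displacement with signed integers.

Answer: A is at (east=-4, north=8) relative to G.

Derivation:
Place G at the origin (east=0, north=0).
  F is 2 units south of G: delta (east=+0, north=-2); F at (east=0, north=-2).
  E is 6 units north of F: delta (east=+0, north=+6); E at (east=0, north=4).
  D is 4 units south of E: delta (east=+0, north=-4); D at (east=0, north=0).
  C is 4 units west of D: delta (east=-4, north=+0); C at (east=-4, north=0).
  B is 4 units northwest of C: delta (east=-4, north=+4); B at (east=-8, north=4).
  A is 4 units northeast of B: delta (east=+4, north=+4); A at (east=-4, north=8).
Therefore A relative to G: (east=-4, north=8).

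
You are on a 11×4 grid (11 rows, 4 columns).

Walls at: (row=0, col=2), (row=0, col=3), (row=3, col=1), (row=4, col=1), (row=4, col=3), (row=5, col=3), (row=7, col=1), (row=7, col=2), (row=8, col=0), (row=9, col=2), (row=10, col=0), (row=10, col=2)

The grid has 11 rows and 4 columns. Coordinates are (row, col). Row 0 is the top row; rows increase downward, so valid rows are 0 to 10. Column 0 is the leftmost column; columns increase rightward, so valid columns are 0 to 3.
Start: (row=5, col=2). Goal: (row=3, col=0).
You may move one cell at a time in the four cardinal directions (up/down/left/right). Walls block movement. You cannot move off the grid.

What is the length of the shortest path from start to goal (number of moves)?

Answer: Shortest path length: 4

Derivation:
BFS from (row=5, col=2) until reaching (row=3, col=0):
  Distance 0: (row=5, col=2)
  Distance 1: (row=4, col=2), (row=5, col=1), (row=6, col=2)
  Distance 2: (row=3, col=2), (row=5, col=0), (row=6, col=1), (row=6, col=3)
  Distance 3: (row=2, col=2), (row=3, col=3), (row=4, col=0), (row=6, col=0), (row=7, col=3)
  Distance 4: (row=1, col=2), (row=2, col=1), (row=2, col=3), (row=3, col=0), (row=7, col=0), (row=8, col=3)  <- goal reached here
One shortest path (4 moves): (row=5, col=2) -> (row=5, col=1) -> (row=5, col=0) -> (row=4, col=0) -> (row=3, col=0)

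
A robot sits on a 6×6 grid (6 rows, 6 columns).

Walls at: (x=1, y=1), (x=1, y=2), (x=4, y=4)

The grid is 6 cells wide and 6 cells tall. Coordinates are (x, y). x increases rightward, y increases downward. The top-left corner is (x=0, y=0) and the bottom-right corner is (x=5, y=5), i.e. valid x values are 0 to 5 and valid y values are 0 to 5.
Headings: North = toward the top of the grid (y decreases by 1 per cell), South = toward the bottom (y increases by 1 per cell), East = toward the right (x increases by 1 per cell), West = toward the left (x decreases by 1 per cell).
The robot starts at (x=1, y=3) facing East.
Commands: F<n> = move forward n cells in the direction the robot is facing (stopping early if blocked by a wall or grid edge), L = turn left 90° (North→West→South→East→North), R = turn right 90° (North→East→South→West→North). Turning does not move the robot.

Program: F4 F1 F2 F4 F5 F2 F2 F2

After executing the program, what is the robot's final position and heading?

Answer: Final position: (x=5, y=3), facing East

Derivation:
Start: (x=1, y=3), facing East
  F4: move forward 4, now at (x=5, y=3)
  F1: move forward 0/1 (blocked), now at (x=5, y=3)
  F2: move forward 0/2 (blocked), now at (x=5, y=3)
  F4: move forward 0/4 (blocked), now at (x=5, y=3)
  F5: move forward 0/5 (blocked), now at (x=5, y=3)
  [×3]F2: move forward 0/2 (blocked), now at (x=5, y=3)
Final: (x=5, y=3), facing East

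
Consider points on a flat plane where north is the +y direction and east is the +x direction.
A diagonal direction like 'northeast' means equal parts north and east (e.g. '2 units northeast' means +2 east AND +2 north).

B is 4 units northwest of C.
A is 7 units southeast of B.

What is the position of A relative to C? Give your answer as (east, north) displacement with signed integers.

Answer: A is at (east=3, north=-3) relative to C.

Derivation:
Place C at the origin (east=0, north=0).
  B is 4 units northwest of C: delta (east=-4, north=+4); B at (east=-4, north=4).
  A is 7 units southeast of B: delta (east=+7, north=-7); A at (east=3, north=-3).
Therefore A relative to C: (east=3, north=-3).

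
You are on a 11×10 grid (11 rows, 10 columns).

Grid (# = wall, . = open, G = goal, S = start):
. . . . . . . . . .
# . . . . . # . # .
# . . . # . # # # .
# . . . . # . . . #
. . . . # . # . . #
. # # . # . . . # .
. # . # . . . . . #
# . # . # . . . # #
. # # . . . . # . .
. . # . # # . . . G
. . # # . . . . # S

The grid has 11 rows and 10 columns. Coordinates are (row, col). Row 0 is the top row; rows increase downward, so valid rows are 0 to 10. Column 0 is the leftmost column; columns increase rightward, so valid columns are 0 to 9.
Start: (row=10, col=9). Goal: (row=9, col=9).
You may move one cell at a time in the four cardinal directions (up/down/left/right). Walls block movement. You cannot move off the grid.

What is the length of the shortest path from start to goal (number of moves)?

Answer: Shortest path length: 1

Derivation:
BFS from (row=10, col=9) until reaching (row=9, col=9):
  Distance 0: (row=10, col=9)
  Distance 1: (row=9, col=9)  <- goal reached here
One shortest path (1 moves): (row=10, col=9) -> (row=9, col=9)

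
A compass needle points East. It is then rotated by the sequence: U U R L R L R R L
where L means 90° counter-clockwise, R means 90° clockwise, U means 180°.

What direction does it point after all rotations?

Answer: Final heading: South

Derivation:
Start: East
  U (U-turn (180°)) -> West
  U (U-turn (180°)) -> East
  R (right (90° clockwise)) -> South
  L (left (90° counter-clockwise)) -> East
  R (right (90° clockwise)) -> South
  L (left (90° counter-clockwise)) -> East
  R (right (90° clockwise)) -> South
  R (right (90° clockwise)) -> West
  L (left (90° counter-clockwise)) -> South
Final: South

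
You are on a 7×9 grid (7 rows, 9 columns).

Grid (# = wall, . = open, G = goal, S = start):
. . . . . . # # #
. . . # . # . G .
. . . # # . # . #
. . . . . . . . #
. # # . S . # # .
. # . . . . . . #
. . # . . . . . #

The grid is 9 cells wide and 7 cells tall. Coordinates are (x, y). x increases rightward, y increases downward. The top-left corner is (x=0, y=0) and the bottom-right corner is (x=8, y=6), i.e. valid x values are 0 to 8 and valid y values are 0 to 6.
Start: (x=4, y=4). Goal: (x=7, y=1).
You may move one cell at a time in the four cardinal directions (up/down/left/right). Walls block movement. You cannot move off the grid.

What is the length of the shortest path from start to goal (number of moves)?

Answer: Shortest path length: 6

Derivation:
BFS from (x=4, y=4) until reaching (x=7, y=1):
  Distance 0: (x=4, y=4)
  Distance 1: (x=4, y=3), (x=3, y=4), (x=5, y=4), (x=4, y=5)
  Distance 2: (x=3, y=3), (x=5, y=3), (x=3, y=5), (x=5, y=5), (x=4, y=6)
  Distance 3: (x=5, y=2), (x=2, y=3), (x=6, y=3), (x=2, y=5), (x=6, y=5), (x=3, y=6), (x=5, y=6)
  Distance 4: (x=2, y=2), (x=1, y=3), (x=7, y=3), (x=7, y=5), (x=6, y=6)
  Distance 5: (x=2, y=1), (x=1, y=2), (x=7, y=2), (x=0, y=3), (x=7, y=6)
  Distance 6: (x=2, y=0), (x=1, y=1), (x=7, y=1), (x=0, y=2), (x=0, y=4)  <- goal reached here
One shortest path (6 moves): (x=4, y=4) -> (x=5, y=4) -> (x=5, y=3) -> (x=6, y=3) -> (x=7, y=3) -> (x=7, y=2) -> (x=7, y=1)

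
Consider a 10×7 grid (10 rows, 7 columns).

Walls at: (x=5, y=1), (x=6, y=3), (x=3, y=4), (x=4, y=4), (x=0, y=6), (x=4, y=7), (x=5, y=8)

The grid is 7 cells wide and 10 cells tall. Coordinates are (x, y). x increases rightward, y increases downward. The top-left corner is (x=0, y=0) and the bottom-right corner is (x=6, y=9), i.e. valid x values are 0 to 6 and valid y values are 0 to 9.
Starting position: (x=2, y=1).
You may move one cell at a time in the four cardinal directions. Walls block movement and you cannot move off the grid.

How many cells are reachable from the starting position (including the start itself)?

Answer: Reachable cells: 63

Derivation:
BFS flood-fill from (x=2, y=1):
  Distance 0: (x=2, y=1)
  Distance 1: (x=2, y=0), (x=1, y=1), (x=3, y=1), (x=2, y=2)
  Distance 2: (x=1, y=0), (x=3, y=0), (x=0, y=1), (x=4, y=1), (x=1, y=2), (x=3, y=2), (x=2, y=3)
  Distance 3: (x=0, y=0), (x=4, y=0), (x=0, y=2), (x=4, y=2), (x=1, y=3), (x=3, y=3), (x=2, y=4)
  Distance 4: (x=5, y=0), (x=5, y=2), (x=0, y=3), (x=4, y=3), (x=1, y=4), (x=2, y=5)
  Distance 5: (x=6, y=0), (x=6, y=2), (x=5, y=3), (x=0, y=4), (x=1, y=5), (x=3, y=5), (x=2, y=6)
  Distance 6: (x=6, y=1), (x=5, y=4), (x=0, y=5), (x=4, y=5), (x=1, y=6), (x=3, y=6), (x=2, y=7)
  Distance 7: (x=6, y=4), (x=5, y=5), (x=4, y=6), (x=1, y=7), (x=3, y=7), (x=2, y=8)
  Distance 8: (x=6, y=5), (x=5, y=6), (x=0, y=7), (x=1, y=8), (x=3, y=8), (x=2, y=9)
  Distance 9: (x=6, y=6), (x=5, y=7), (x=0, y=8), (x=4, y=8), (x=1, y=9), (x=3, y=9)
  Distance 10: (x=6, y=7), (x=0, y=9), (x=4, y=9)
  Distance 11: (x=6, y=8), (x=5, y=9)
  Distance 12: (x=6, y=9)
Total reachable: 63 (grid has 63 open cells total)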